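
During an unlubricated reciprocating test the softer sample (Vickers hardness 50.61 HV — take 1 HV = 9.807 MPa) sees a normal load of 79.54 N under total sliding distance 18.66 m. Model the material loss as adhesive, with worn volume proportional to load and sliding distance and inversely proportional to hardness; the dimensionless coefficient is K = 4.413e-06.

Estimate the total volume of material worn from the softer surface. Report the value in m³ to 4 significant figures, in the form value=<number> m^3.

value=1.320e-11 m^3

Shown intermediates are rounded. Each operation maintains full float precision — one last rounding: 4 significant figures.
Convert: Hardness H = 50.61 HV × 9.807 MPa/HV = 496.3 MPa = 4.963e+08 Pa.
Collected in SI base units: W = 79.54 N, H = 4.963e+08 Pa, K = 4.413e-06.
Wear volume V = K·W·L/H = 4.413e-06 · 79.54 · 18.66 / 4.963e+08 = 1.320e-11 m³.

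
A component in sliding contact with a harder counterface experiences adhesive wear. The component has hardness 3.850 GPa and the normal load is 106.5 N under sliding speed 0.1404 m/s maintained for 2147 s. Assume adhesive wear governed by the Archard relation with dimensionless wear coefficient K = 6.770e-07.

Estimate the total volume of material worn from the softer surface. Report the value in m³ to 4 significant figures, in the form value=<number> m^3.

Intermediates are printed rounded — the algebra keeps full float precision; one last rounding: four significant figures.
Distance L = v·t = 0.1404 m/s × 2147 s = 301.4 m.
Hardness H = 3.850 GPa = 3.850e+09 Pa.
Expressed in SI base units: W = 106.5 N, H = 3.850e+09 Pa, K = 6.770e-07.
Apply Archard: V = K·W·L/H = 6.770e-07 · 106.5 · 301.4 / 3.850e+09 = 5.645e-12 m³.

value=5.645e-12 m^3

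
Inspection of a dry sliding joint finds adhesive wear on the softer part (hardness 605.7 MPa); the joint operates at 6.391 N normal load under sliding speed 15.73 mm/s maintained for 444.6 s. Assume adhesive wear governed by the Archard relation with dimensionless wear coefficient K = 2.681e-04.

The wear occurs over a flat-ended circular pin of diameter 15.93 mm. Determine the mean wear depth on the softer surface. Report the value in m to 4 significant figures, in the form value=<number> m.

Each operation maintains full precision. Intermediates are shown rounded — a lone final rounding: four significant digits.
Convert: Sliding speed v = 15.73 mm/s = 0.01573 m/s. Total distance L = v·t = 0.01573 m/s × 444.6 s = 6.994 m.
Convert: Hardness H = 605.7 MPa = 6.057e+08 Pa.
Convert: Pin diameter d = 15.93 mm = 0.01593 m. Contact area A = π·d²/4 = π·(0.01593 m)²/4 = 1.993e-04 m².
In SI base units: W = 6.391 N, H = 6.057e+08 Pa, K = 2.681e-04.
Apply Archard: V = K·W·L/H = 2.681e-04 · 6.391 · 6.994 / 6.057e+08 = 1.978e-11 m³.
Average depth h = V/A = 1.978e-11 / 1.993e-04 = 9.926e-08 m.

value=9.926e-08 m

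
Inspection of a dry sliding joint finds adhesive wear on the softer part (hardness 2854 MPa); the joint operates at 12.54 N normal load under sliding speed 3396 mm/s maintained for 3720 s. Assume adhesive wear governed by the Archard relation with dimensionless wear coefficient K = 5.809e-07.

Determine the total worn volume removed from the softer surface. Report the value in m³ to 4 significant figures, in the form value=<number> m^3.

Shown intermediates are rounded, and the algebra carries full float precision. Rounded just once, at four significant digits.
Convert: Sliding speed v = 3396 mm/s = 3.396 m/s. Distance L = v·t = 3.396 m/s × 3720 s = 1.263e+04 m.
Convert: Hardness H = 2854 MPa = 2.854e+09 Pa.
As SI base values: W = 12.54 N, H = 2.854e+09 Pa, K = 5.809e-07.
The Archard volume V = K·W·L/H = 5.809e-07 · 12.54 · 1.263e+04 / 2.854e+09 = 3.224e-11 m³.

value=3.224e-11 m^3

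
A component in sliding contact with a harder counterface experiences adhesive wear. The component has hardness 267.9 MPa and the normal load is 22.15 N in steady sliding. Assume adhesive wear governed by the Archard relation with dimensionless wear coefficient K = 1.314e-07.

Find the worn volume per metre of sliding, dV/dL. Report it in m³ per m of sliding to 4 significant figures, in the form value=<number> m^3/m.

The intermediates are shown rounded, and all working math keeps exact precision, and rounded once at the end to 4 significant digits.
Convert: Hardness H = 267.9 MPa = 2.679e+08 Pa.
Restated in SI base units: W = 22.15 N, H = 2.679e+08 Pa, K = 1.314e-07.
The wear rate dV/dL = K·W/H (independent of L): 1.314e-07 · 22.15 / 2.679e+08 = 1.086e-14 m³/m.

value=1.086e-14 m^3/m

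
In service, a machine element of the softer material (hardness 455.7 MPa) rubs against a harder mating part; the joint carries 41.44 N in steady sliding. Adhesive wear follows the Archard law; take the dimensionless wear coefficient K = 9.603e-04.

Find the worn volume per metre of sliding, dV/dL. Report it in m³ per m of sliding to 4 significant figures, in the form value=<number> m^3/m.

All arithmetic carries exact precision — intermediate values are displayed rounded, and a lone final rounding: four significant figures.
Convert: Hardness H = 455.7 MPa = 4.557e+08 Pa.
Expressed in SI base units: W = 41.44 N, H = 4.557e+08 Pa, K = 9.603e-04.
Volumetric rate dV/dL = K·W/H (no L dependence): 9.603e-04 · 41.44 / 4.557e+08 = 8.733e-11 m³/m.

value=8.733e-11 m^3/m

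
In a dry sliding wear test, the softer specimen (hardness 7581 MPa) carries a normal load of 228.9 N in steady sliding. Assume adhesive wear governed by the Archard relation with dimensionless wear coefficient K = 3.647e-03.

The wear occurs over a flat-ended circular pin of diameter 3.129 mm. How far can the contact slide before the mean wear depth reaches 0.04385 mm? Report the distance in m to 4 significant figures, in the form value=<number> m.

Each operation keeps full precision — the intermediates are displayed rounded; one final rounding: 4 significant figures.
Convert: Hardness H = 7581 MPa = 7.581e+09 Pa.
Convert: Pin diameter d = 3.129 mm = 0.003129 m. Contact area A = π·d²/4 = π·(0.003129 m)²/4 = 7.690e-06 m².
Convert: Depth limit h_lim = 0.04385 mm = 4.385e-05 m.
SI base units throughout: W = 228.9 N, H = 7.581e+09 Pa, K = 3.647e-03.
At the depth limit, V_lim = h_lim·A = 4.385e-05 · 7.690e-06 = 3.372e-10 m³.
Sliding life L = V_lim·H/(K·W) = 3.372e-10 · 7.581e+09 / (3.647e-03 · 228.9) = 3.062 m.

value=3.062 m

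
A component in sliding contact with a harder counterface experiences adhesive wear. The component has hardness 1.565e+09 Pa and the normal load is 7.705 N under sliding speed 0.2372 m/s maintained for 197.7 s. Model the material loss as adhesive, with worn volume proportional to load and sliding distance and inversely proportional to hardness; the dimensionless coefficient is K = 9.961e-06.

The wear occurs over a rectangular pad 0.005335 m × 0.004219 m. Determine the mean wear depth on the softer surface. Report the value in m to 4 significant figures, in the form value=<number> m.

The intermediates are printed rounded; every step runs at full precision. Rounded once at the end, at 4 significant digits.
Convert: Path length L = v·t = 0.2372 m/s × 197.7 s = 46.89 m.
Convert: Contact area A = 0.005335 m × 0.004219 m = 2.251e-05 m².
In SI base units, W = 7.705 N, H = 1.565e+09 Pa, K = 9.961e-06.
Apply Archard: V = K·W·L/H = 9.961e-06 · 7.705 · 46.89 / 1.565e+09 = 2.300e-12 m³.
Mean wear depth h = V/A = 2.300e-12 / 2.251e-05 = 1.022e-07 m.

value=1.022e-07 m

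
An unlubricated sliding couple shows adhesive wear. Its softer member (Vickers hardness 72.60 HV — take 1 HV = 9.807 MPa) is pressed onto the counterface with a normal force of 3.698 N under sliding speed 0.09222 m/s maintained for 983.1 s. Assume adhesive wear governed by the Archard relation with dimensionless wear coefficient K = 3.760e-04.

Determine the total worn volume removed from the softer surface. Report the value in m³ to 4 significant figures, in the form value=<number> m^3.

Each operation holds full precision. The intermediates are shown rounded — rounded once at the end: 4 significant figures.
Sliding distance L = v·t = 0.09222 m/s × 983.1 s = 90.66 m.
Hardness H = 72.60 HV × 9.807 MPa/HV = 712.0 MPa = 7.120e+08 Pa.
In SI base units: W = 3.698 N, H = 7.120e+08 Pa, K = 3.760e-04.
Worn volume V = K·W·L/H = 3.760e-04 · 3.698 · 90.66 / 7.120e+08 = 1.771e-10 m³.

value=1.771e-10 m^3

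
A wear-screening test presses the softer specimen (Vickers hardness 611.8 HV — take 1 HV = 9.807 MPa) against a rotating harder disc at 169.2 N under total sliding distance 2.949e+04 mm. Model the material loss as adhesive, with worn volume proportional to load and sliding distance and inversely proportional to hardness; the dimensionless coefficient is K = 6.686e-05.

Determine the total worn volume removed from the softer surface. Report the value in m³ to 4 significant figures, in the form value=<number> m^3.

Intermediate values appear rounded. Every step keeps exact precision. Rounded just once to four significant figures.
Sliding distance L = 2.949e+04 mm = 29.49 m.
Hardness H = 611.8 HV × 9.807 MPa/HV = 6000 MPa = 6.000e+09 Pa.
In SI base units, W = 169.2 N, H = 6.000e+09 Pa, K = 6.686e-05.
Archard relation: V = K·W·L/H = 6.686e-05 · 169.2 · 29.49 / 6.000e+09 = 5.560e-11 m³.

value=5.560e-11 m^3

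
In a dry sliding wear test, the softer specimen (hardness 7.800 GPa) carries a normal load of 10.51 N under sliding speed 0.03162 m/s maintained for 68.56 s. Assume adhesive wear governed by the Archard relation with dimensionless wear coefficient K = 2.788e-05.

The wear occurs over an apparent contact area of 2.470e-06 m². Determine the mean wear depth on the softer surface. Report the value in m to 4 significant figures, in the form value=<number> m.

Each operation holds full precision, and intermediate values are shown rounded — rounded just once to 4 significant digits.
Distance L = v·t = 0.03162 m/s × 68.56 s = 2.168 m.
Hardness H = 7.800 GPa = 7.800e+09 Pa.
In SI base units: W = 10.51 N, H = 7.800e+09 Pa, K = 2.788e-05.
Wear volume V = K·W·L/H = 2.788e-05 · 10.51 · 2.168 / 7.800e+09 = 8.144e-14 m³.
Average depth h = V/A = 8.144e-14 / 2.470e-06 = 3.297e-08 m.

value=3.297e-08 m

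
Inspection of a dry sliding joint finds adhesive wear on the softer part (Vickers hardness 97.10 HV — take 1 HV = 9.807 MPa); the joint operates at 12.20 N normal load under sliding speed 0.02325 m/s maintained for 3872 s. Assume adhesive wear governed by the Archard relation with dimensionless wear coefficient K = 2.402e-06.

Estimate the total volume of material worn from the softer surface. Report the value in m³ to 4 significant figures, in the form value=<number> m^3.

value=2.770e-12 m^3

Intermediate values are printed rounded — all arithmetic keeps exact precision. Rounded once at the end to 4 significant digits.
Convert: Distance L = v·t = 0.02325 m/s × 3872 s = 90.02 m.
Convert: Hardness H = 97.10 HV × 9.807 MPa/HV = 952.3 MPa = 9.523e+08 Pa.
Collected in SI base units: W = 12.20 N, H = 9.523e+08 Pa, K = 2.402e-06.
Worn volume V = K·W·L/H = 2.402e-06 · 12.20 · 90.02 / 9.523e+08 = 2.770e-12 m³.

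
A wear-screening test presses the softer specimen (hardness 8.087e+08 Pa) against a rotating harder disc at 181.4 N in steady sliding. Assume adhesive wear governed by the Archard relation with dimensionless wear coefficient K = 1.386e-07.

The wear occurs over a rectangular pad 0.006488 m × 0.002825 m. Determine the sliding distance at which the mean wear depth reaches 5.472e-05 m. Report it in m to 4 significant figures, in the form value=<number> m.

Every step carries full float precision, and intermediates appear rounded. Rounded just once, at four significant digits.
Contact area A = 0.006488 m × 0.002825 m = 1.833e-05 m².
As SI base values: W = 181.4 N, H = 8.087e+08 Pa, K = 1.386e-07.
At the depth limit, V_lim = h_lim·A = 5.472e-05 · 1.833e-05 = 1.003e-09 m³.
Inverting, life L = V_lim·H/(K·W) = 1.003e-09 · 8.087e+08 / (1.386e-07 · 181.4) = 3.226e+04 m.

value=3.226e+04 m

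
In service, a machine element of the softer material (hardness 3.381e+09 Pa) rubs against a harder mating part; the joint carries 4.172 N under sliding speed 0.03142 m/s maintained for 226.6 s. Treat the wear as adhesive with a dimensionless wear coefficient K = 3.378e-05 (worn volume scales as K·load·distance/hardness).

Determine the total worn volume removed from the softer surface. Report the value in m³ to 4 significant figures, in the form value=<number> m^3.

value=2.968e-13 m^3

The computation maintains full float precision — shown intermediates are rounded — one final rounding: four significant figures.
Convert: Distance L = v·t = 0.03142 m/s × 226.6 s = 7.120 m.
As SI base values: W = 4.172 N, H = 3.381e+09 Pa, K = 3.378e-05.
The Archard volume V = K·W·L/H = 3.378e-05 · 4.172 · 7.120 / 3.381e+09 = 2.968e-13 m³.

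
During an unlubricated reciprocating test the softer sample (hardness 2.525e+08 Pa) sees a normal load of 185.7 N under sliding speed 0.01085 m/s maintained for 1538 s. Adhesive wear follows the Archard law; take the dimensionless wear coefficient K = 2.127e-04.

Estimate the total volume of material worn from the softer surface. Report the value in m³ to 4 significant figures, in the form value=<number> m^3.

All arithmetic holds exact precision. Shown intermediates are rounded — a single final rounding: 4 significant figures.
Total distance L = v·t = 0.01085 m/s × 1538 s = 16.69 m.
Expressed in SI base units: W = 185.7 N, H = 2.525e+08 Pa, K = 2.127e-04.
Wear volume V = K·W·L/H = 2.127e-04 · 185.7 · 16.69 / 2.525e+08 = 2.610e-09 m³.

value=2.610e-09 m^3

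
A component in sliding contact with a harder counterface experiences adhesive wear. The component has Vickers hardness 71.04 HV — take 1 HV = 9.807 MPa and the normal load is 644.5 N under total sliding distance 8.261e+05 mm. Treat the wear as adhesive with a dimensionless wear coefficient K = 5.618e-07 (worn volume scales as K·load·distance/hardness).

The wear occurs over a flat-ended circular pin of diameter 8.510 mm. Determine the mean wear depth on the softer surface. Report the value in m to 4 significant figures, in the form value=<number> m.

value=7.548e-06 m

All arithmetic runs at full precision. The intermediates are displayed rounded, and a lone final rounding to four significant figures.
Convert: Sliding distance L = 8.261e+05 mm = 826.1 m.
Convert: Hardness H = 71.04 HV × 9.807 MPa/HV = 696.7 MPa = 6.967e+08 Pa.
Convert: Pin diameter d = 8.510 mm = 0.008510 m. Contact area A = π·d²/4 = π·(0.008510 m)²/4 = 5.688e-05 m².
Restated in SI base units: W = 644.5 N, H = 6.967e+08 Pa, K = 5.618e-07.
Wear volume V = K·W·L/H = 5.618e-07 · 644.5 · 826.1 / 6.967e+08 = 4.293e-10 m³.
Mean depth h = V/A = 4.293e-10 / 5.688e-05 = 7.548e-06 m.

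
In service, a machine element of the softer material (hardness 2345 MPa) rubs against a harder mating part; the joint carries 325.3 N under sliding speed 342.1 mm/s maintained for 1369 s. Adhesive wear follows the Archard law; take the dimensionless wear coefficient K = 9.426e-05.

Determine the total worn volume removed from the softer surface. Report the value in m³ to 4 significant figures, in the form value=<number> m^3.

Each operation holds full float precision — intermediates are printed rounded — a single final rounding to four significant digits.
Sliding speed v = 342.1 mm/s = 0.3421 m/s. Distance covered L = v·t = 0.3421 m/s × 1369 s = 468.3 m.
Hardness H = 2345 MPa = 2.345e+09 Pa.
As SI base values: W = 325.3 N, H = 2.345e+09 Pa, K = 9.426e-05.
Archard relation: V = K·W·L/H = 9.426e-05 · 325.3 · 468.3 / 2.345e+09 = 6.124e-09 m³.

value=6.124e-09 m^3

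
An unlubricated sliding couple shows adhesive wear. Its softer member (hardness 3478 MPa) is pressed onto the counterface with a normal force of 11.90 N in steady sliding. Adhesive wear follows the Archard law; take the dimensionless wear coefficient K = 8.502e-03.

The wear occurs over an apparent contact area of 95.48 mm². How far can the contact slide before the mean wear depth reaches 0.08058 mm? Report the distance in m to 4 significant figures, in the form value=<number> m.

value=264.5 m

All working math keeps full float precision, and shown intermediates are rounded — one last rounding to 4 significant figures.
Convert: Hardness H = 3478 MPa = 3.478e+09 Pa.
Convert: Contact area A = 95.48 mm² = 9.548e-05 m².
Convert: Depth limit h_lim = 0.08058 mm = 8.058e-05 m.
In SI base units, W = 11.90 N, H = 3.478e+09 Pa, K = 8.502e-03.
Wearable volume V_lim = h_lim·A = 8.058e-05 · 9.548e-05 = 7.694e-09 m³.
Thus life L = V_lim·H/(K·W) = 7.694e-09 · 3.478e+09 / (8.502e-03 · 11.90) = 264.5 m.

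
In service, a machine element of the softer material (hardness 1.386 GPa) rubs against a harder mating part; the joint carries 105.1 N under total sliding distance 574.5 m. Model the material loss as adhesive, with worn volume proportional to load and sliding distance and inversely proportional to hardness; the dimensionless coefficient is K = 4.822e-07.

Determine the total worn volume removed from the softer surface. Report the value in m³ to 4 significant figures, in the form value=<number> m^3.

value=2.101e-11 m^3

Each operation keeps exact precision; intermediate values are displayed rounded; one final rounding to four significant figures.
Convert: Hardness H = 1.386 GPa = 1.386e+09 Pa.
SI base units throughout: W = 105.1 N, H = 1.386e+09 Pa, K = 4.822e-07.
Archard relation: V = K·W·L/H = 4.822e-07 · 105.1 · 574.5 / 1.386e+09 = 2.101e-11 m³.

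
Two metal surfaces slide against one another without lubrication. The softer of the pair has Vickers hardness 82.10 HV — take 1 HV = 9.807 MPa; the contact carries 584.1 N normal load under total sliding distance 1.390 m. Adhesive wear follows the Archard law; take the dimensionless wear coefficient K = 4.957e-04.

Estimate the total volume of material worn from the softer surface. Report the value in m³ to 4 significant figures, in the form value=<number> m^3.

Each operation carries exact precision — shown intermediates are rounded. Rounded just once: four significant digits.
Convert: Hardness H = 82.10 HV × 9.807 MPa/HV = 805.2 MPa = 8.052e+08 Pa.
Restated in SI base units: W = 584.1 N, H = 8.052e+08 Pa, K = 4.957e-04.
By Archard's law, V = K·W·L/H = 4.957e-04 · 584.1 · 1.390 / 8.052e+08 = 4.999e-10 m³.

value=4.999e-10 m^3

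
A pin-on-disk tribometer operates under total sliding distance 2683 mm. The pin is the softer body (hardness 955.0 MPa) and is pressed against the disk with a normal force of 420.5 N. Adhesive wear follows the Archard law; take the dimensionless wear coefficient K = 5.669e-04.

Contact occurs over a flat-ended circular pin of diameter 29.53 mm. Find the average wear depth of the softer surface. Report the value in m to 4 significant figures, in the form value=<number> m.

value=9.779e-07 m

Each operation maintains full float precision — shown intermediates are rounded — a single final rounding: 4 significant figures.
Convert: Sliding distance L = 2683 mm = 2.683 m.
Convert: Hardness H = 955.0 MPa = 9.550e+08 Pa.
Convert: Pin diameter d = 29.53 mm = 0.02953 m. Contact area A = π·d²/4 = π·(0.02953 m)²/4 = 6.849e-04 m².
In SI base units: W = 420.5 N, H = 9.550e+08 Pa, K = 5.669e-04.
Archard relation: V = K·W·L/H = 5.669e-04 · 420.5 · 2.683 / 9.550e+08 = 6.697e-10 m³.
Mean depth h = V/A = 6.697e-10 / 6.849e-04 = 9.779e-07 m.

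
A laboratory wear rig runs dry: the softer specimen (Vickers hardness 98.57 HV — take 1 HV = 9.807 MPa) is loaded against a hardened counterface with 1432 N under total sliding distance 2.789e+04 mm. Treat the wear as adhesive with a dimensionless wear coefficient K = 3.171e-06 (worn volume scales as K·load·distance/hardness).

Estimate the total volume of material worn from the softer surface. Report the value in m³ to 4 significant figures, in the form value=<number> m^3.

All arithmetic carries full precision, and printed values are rounded; rounded just once, at four significant digits.
Distance covered L = 2.789e+04 mm = 27.89 m.
Hardness H = 98.57 HV × 9.807 MPa/HV = 966.7 MPa = 9.667e+08 Pa.
SI base units throughout: W = 1432 N, H = 9.667e+08 Pa, K = 3.171e-06.
Archard volume V = K·W·L/H = 3.171e-06 · 1432 · 27.89 / 9.667e+08 = 1.310e-10 m³.

value=1.310e-10 m^3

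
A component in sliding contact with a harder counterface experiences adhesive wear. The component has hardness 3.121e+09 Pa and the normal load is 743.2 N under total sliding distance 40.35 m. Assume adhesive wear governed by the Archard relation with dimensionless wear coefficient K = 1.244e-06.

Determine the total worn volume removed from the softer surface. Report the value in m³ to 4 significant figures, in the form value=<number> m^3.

Every step maintains exact precision — displayed values are rounded, and rounded once at the end to four significant digits.
Expressed in SI base units: W = 743.2 N, H = 3.121e+09 Pa, K = 1.244e-06.
By Archard's law, V = K·W·L/H = 1.244e-06 · 743.2 · 40.35 / 3.121e+09 = 1.195e-11 m³.

value=1.195e-11 m^3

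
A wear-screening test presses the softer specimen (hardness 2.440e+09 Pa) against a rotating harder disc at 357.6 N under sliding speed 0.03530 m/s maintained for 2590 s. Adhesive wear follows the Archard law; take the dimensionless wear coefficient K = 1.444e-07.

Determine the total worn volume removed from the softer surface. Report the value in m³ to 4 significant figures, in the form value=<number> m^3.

Intermediate values are printed rounded — all arithmetic holds full precision; a single final rounding, at four significant figures.
Distance L = v·t = 0.03530 m/s × 2590 s = 91.43 m.
Expressed in SI base units: W = 357.6 N, H = 2.440e+09 Pa, K = 1.444e-07.
By Archard's law, V = K·W·L/H = 1.444e-07 · 357.6 · 91.43 / 2.440e+09 = 1.935e-12 m³.

value=1.935e-12 m^3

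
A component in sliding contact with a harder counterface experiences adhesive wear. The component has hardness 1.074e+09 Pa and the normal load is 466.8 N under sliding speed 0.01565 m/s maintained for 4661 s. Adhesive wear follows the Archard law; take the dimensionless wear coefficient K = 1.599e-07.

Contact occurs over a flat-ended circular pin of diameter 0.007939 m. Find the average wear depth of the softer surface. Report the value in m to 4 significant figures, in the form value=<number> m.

value=1.024e-07 m

Shown intermediates are rounded. The computation holds full precision — rounded once at the end to 4 significant digits.
Convert: The distance L = v·t = 0.01565 m/s × 4661 s = 72.94 m.
Convert: Contact area A = π·d²/4 = π·(0.007939 m)²/4 = 4.950e-05 m².
In SI base units: W = 466.8 N, H = 1.074e+09 Pa, K = 1.599e-07.
Apply Archard: V = K·W·L/H = 1.599e-07 · 466.8 · 72.94 / 1.074e+09 = 5.070e-12 m³.
Depth of wear h = V/A = 5.070e-12 / 4.950e-05 = 1.024e-07 m.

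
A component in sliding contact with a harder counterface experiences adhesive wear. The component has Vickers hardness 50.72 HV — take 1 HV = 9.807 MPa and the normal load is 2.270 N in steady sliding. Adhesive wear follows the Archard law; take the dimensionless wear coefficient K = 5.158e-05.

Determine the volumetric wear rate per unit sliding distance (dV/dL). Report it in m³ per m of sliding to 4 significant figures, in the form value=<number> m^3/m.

value=2.354e-13 m^3/m

The algebra holds exact precision — intermediates are displayed rounded; rounded just once, at 4 significant digits.
Hardness H = 50.72 HV × 9.807 MPa/HV = 497.4 MPa = 4.974e+08 Pa.
SI base units throughout: W = 2.270 N, H = 4.974e+08 Pa, K = 5.158e-05.
Wear rate dV/dL = K·W/H (no L dependence): 5.158e-05 · 2.270 / 4.974e+08 = 2.354e-13 m³/m.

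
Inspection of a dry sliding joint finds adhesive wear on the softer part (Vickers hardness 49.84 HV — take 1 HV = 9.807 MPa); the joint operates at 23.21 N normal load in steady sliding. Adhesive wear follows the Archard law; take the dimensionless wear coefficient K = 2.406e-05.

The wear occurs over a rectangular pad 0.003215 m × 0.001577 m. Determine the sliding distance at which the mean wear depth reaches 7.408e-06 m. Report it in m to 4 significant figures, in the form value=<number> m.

Intermediates appear rounded; the computation runs at full float precision. Rounded just once: 4 significant digits.
Convert: Hardness H = 49.84 HV × 9.807 MPa/HV = 488.8 MPa = 4.888e+08 Pa.
Convert: Contact area A = 0.003215 m × 0.001577 m = 5.070e-06 m².
Working in SI base units: W = 23.21 N, H = 4.888e+08 Pa, K = 2.406e-05.
Wearable volume V_lim = h_lim·A = 7.408e-06 · 5.070e-06 = 3.756e-11 m³.
Inverting, life L = V_lim·H/(K·W) = 3.756e-11 · 4.888e+08 / (2.406e-05 · 23.21) = 32.87 m.

value=32.87 m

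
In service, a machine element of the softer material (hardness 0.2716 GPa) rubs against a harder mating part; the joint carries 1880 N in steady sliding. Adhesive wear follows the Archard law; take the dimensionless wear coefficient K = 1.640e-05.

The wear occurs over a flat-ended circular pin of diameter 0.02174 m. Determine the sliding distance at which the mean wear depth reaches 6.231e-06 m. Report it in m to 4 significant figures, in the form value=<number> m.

value=20.37 m

Intermediate values are shown rounded; each operation carries exact precision, and rounded once at the end to four significant digits.
Convert: Hardness H = 0.2716 GPa = 2.716e+08 Pa.
Convert: Contact area A = π·d²/4 = π·(0.02174 m)²/4 = 3.712e-04 m².
SI base units throughout: W = 1880 N, H = 2.716e+08 Pa, K = 1.640e-05.
Permissible volume V_lim = h_lim·A = 6.231e-06 · 3.712e-04 = 2.313e-09 m³.
So the life L = V_lim·H/(K·W) = 2.313e-09 · 2.716e+08 / (1.640e-05 · 1880) = 20.37 m.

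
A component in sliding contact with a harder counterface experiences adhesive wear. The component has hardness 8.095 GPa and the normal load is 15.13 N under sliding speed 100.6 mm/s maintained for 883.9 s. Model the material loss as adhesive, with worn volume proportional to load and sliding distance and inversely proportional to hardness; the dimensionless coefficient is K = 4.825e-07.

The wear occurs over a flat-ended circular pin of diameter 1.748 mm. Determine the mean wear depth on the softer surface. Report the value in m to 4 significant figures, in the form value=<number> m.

The algebra holds full float precision — intermediates appear rounded — a lone final rounding to 4 significant figures.
Convert: Sliding speed v = 100.6 mm/s = 0.1006 m/s. Distance covered L = v·t = 0.1006 m/s × 883.9 s = 88.92 m.
Convert: Hardness H = 8.095 GPa = 8.095e+09 Pa.
Convert: Pin diameter d = 1.748 mm = 0.001748 m. Contact area A = π·d²/4 = π·(0.001748 m)²/4 = 2.400e-06 m².
In SI base units, W = 15.13 N, H = 8.095e+09 Pa, K = 4.825e-07.
Archard volume V = K·W·L/H = 4.825e-07 · 15.13 · 88.92 / 8.095e+09 = 8.019e-14 m³.
Mean depth h = V/A = 8.019e-14 / 2.400e-06 = 3.342e-08 m.

value=3.342e-08 m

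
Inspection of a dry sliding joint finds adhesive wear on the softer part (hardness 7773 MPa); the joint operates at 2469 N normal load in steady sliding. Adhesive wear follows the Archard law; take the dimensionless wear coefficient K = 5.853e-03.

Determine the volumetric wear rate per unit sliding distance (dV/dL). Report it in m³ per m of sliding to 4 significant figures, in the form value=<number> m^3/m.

value=1.859e-09 m^3/m

All working math carries full float precision; printed values are rounded. Rounded once at the end, at four significant figures.
Convert: Hardness H = 7773 MPa = 7.773e+09 Pa.
Collected in SI base units: W = 2469 N, H = 7.773e+09 Pa, K = 5.853e-03.
Sliding wear rate dV/dL = K·W/H, so: 5.853e-03 · 2469 / 7.773e+09 = 1.859e-09 m³/m.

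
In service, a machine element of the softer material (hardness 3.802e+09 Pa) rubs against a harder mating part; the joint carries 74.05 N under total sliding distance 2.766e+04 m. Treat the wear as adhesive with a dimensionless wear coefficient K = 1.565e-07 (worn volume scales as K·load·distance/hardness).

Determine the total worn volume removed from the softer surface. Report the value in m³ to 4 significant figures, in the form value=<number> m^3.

value=8.431e-11 m^3

The intermediates are displayed rounded. Each operation keeps full float precision. Rounded once at the end, at 4 significant figures.
As SI base values: W = 74.05 N, H = 3.802e+09 Pa, K = 1.565e-07.
Worn volume V = K·W·L/H = 1.565e-07 · 74.05 · 2.766e+04 / 3.802e+09 = 8.431e-11 m³.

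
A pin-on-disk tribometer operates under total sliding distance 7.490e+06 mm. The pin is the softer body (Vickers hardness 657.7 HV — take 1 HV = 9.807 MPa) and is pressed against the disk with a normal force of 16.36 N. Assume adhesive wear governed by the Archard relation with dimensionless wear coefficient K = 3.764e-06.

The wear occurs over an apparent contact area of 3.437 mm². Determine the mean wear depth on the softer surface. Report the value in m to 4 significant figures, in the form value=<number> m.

value=2.081e-05 m

The intermediates appear rounded; every step runs at exact precision, and rounded just once: 4 significant figures.
Distance covered L = 7.490e+06 mm = 7490 m.
Hardness H = 657.7 HV × 9.807 MPa/HV = 6450 MPa = 6.450e+09 Pa.
Contact area A = 3.437 mm² = 3.437e-06 m².
In SI base units, W = 16.36 N, H = 6.450e+09 Pa, K = 3.764e-06.
Apply Archard: V = K·W·L/H = 3.764e-06 · 16.36 · 7490 / 6.450e+09 = 7.151e-11 m³.
Depth h = V/A = 7.151e-11 / 3.437e-06 = 2.081e-05 m.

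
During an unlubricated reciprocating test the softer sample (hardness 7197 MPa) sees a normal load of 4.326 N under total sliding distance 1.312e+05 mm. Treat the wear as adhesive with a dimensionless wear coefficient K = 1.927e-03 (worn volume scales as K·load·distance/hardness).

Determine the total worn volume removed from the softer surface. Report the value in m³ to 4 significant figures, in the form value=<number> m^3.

value=1.520e-10 m^3

The intermediates are shown rounded — every step maintains exact precision, and one last rounding to four significant figures.
Convert: Distance covered L = 1.312e+05 mm = 131.2 m.
Convert: Hardness H = 7197 MPa = 7.197e+09 Pa.
Working in SI base units: W = 4.326 N, H = 7.197e+09 Pa, K = 1.927e-03.
Volume removed: V = K·W·L/H = 1.927e-03 · 4.326 · 131.2 / 7.197e+09 = 1.520e-10 m³.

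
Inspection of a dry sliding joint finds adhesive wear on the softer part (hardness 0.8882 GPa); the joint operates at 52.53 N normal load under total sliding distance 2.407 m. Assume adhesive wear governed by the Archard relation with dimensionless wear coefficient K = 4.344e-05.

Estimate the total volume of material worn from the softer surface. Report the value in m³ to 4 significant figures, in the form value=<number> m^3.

The intermediates are displayed rounded, and all working math maintains full precision; a single final rounding, at 4 significant digits.
Hardness H = 0.8882 GPa = 8.882e+08 Pa.
Working in SI base units: W = 52.53 N, H = 8.882e+08 Pa, K = 4.344e-05.
Volume removed: V = K·W·L/H = 4.344e-05 · 52.53 · 2.407 / 8.882e+08 = 6.184e-12 m³.

value=6.184e-12 m^3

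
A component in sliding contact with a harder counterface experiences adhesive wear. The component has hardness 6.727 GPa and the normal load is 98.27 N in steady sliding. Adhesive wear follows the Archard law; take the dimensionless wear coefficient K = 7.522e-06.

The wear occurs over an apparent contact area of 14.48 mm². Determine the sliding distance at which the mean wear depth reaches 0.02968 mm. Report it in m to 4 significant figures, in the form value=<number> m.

value=3911 m

Intermediate values appear rounded. The algebra keeps full float precision; a single final rounding to 4 significant digits.
Hardness H = 6.727 GPa = 6.727e+09 Pa.
Contact area A = 14.48 mm² = 1.448e-05 m².
Depth limit h_lim = 0.02968 mm = 2.968e-05 m.
SI base units throughout: W = 98.27 N, H = 6.727e+09 Pa, K = 7.522e-06.
Volume at the limit: V_lim = h_lim·A = 2.968e-05 · 1.448e-05 = 4.298e-10 m³.
Thus life L = V_lim·H/(K·W) = 4.298e-10 · 6.727e+09 / (7.522e-06 · 98.27) = 3911 m.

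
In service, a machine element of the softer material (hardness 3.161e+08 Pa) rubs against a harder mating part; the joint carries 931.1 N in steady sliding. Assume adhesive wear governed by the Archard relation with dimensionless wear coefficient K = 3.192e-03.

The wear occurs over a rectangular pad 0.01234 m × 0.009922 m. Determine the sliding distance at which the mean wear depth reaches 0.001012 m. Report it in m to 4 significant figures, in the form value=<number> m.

The intermediates are printed rounded, and the algebra keeps exact precision; rounded once at the end, at four significant digits.
Contact area A = 0.01234 m × 0.009922 m = 1.224e-04 m².
SI base units throughout: W = 931.1 N, H = 3.161e+08 Pa, K = 3.192e-03.
Volume at the limit: V_lim = h_lim·A = 0.001012 · 1.224e-04 = 1.239e-07 m³.
Sliding life L = V_lim·H/(K·W) = 1.239e-07 · 3.161e+08 / (3.192e-03 · 931.1) = 13.18 m.

value=13.18 m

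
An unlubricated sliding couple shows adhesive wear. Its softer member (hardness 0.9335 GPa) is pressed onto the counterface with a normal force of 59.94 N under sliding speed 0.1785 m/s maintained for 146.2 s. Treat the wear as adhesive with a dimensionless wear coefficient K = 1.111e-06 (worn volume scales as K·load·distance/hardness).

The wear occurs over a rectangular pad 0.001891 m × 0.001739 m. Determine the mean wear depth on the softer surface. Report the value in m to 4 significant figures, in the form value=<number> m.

value=5.661e-07 m

Intermediates appear rounded. The computation runs at full precision. Rounded just once: 4 significant figures.
Convert: Sliding distance L = v·t = 0.1785 m/s × 146.2 s = 26.10 m.
Convert: Hardness H = 0.9335 GPa = 9.335e+08 Pa.
Convert: Contact area A = 0.001891 m × 0.001739 m = 3.288e-06 m².
Expressed in SI base units: W = 59.94 N, H = 9.335e+08 Pa, K = 1.111e-06.
Volume removed: V = K·W·L/H = 1.111e-06 · 59.94 · 26.10 / 9.335e+08 = 1.862e-12 m³.
Average depth h = V/A = 1.862e-12 / 3.288e-06 = 5.661e-07 m.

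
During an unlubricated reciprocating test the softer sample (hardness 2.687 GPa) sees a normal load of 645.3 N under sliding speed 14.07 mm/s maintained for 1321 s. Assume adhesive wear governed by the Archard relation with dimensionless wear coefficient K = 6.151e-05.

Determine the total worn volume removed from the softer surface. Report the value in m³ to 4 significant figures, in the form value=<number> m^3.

value=2.746e-10 m^3

Intermediate values are printed rounded; the computation holds exact precision; rounded once at the end: four significant digits.
Sliding speed v = 14.07 mm/s = 0.01407 m/s. Distance L = v·t = 0.01407 m/s × 1321 s = 18.59 m.
Hardness H = 2.687 GPa = 2.687e+09 Pa.
Expressed in SI base units: W = 645.3 N, H = 2.687e+09 Pa, K = 6.151e-05.
By Archard's law, V = K·W·L/H = 6.151e-05 · 645.3 · 18.59 / 2.687e+09 = 2.746e-10 m³.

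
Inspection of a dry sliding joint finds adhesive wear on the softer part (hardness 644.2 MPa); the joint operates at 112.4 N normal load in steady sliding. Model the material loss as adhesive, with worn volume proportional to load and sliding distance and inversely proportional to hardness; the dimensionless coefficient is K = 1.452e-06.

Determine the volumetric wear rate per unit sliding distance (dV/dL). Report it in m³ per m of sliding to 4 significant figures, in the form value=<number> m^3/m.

Shown intermediates are rounded — every step runs at exact precision — rounded just once to four significant digits.
Hardness H = 644.2 MPa = 6.442e+08 Pa.
Collected in SI base units: W = 112.4 N, H = 6.442e+08 Pa, K = 1.452e-06.
Sliding wear rate dV/dL = K·W/H (independent of L): 1.452e-06 · 112.4 / 6.442e+08 = 2.533e-13 m³/m.

value=2.533e-13 m^3/m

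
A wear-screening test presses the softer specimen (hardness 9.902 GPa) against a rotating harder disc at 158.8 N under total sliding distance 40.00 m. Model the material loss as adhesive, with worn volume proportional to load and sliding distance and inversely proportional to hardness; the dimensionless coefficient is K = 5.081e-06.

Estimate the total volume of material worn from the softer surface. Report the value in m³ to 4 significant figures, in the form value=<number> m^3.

Intermediates appear rounded — every step holds full float precision. Rounded once at the end to 4 significant digits.
Convert: Hardness H = 9.902 GPa = 9.902e+09 Pa.
As SI base values: W = 158.8 N, H = 9.902e+09 Pa, K = 5.081e-06.
Wear volume V = K·W·L/H = 5.081e-06 · 158.8 · 40.00 / 9.902e+09 = 3.259e-12 m³.

value=3.259e-12 m^3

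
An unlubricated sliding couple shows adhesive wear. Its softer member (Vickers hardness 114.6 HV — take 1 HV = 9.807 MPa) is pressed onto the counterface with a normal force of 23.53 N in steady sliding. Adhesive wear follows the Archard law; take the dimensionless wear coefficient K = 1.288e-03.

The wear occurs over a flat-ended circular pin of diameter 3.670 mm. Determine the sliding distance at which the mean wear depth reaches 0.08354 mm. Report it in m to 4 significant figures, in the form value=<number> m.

value=32.77 m

Displayed values are rounded — every step holds full float precision. Rounded just once: 4 significant digits.
Hardness H = 114.6 HV × 9.807 MPa/HV = 1124 MPa = 1.124e+09 Pa.
Pin diameter d = 3.670 mm = 0.003670 m. Contact area A = π·d²/4 = π·(0.003670 m)²/4 = 1.058e-05 m².
Depth limit h_lim = 0.08354 mm = 8.354e-05 m.
Restated in SI base units: W = 23.53 N, H = 1.124e+09 Pa, K = 1.288e-03.
Permissible volume V_lim = h_lim·A = 8.354e-05 · 1.058e-05 = 8.837e-10 m³.
Life L = V_lim·H/(K·W) = 8.837e-10 · 1.124e+09 / (1.288e-03 · 23.53) = 32.77 m.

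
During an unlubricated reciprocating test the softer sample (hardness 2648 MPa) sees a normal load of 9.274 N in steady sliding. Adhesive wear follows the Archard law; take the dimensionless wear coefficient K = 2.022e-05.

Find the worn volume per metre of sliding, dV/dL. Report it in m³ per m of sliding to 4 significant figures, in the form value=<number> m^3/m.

All working math holds full float precision; the intermediates are printed rounded. Rounded once at the end, at 4 significant figures.
Hardness H = 2648 MPa = 2.648e+09 Pa.
Working in SI base units: W = 9.274 N, H = 2.648e+09 Pa, K = 2.022e-05.
Volumetric rate dV/dL = K·W/H — distance-free: 2.022e-05 · 9.274 / 2.648e+09 = 7.082e-14 m³/m.

value=7.082e-14 m^3/m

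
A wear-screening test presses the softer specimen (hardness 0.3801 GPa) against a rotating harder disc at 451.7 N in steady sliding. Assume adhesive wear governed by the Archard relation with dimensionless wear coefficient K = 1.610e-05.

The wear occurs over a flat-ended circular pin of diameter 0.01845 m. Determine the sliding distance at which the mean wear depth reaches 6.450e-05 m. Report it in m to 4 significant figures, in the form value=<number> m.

value=901.3 m

Intermediate values are displayed rounded, and all arithmetic runs at full float precision. Rounded just once to 4 significant figures.
Hardness H = 0.3801 GPa = 3.801e+08 Pa.
Contact area A = π·d²/4 = π·(0.01845 m)²/4 = 2.674e-04 m².
Restated in SI base units: W = 451.7 N, H = 3.801e+08 Pa, K = 1.610e-05.
Limit volume V_lim = h_lim·A = 6.450e-05 · 2.674e-04 = 1.724e-08 m³.
Life L = V_lim·H/(K·W) = 1.724e-08 · 3.801e+08 / (1.610e-05 · 451.7) = 901.3 m.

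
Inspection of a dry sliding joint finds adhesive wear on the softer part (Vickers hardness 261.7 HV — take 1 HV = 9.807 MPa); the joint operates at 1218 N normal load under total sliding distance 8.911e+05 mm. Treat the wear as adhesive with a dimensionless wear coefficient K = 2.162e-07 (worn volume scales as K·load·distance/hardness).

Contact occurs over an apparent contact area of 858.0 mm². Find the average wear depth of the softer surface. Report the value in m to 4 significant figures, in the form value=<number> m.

Every step carries full precision — shown intermediates are rounded. Rounded once at the end to 4 significant digits.
Path length L = 8.911e+05 mm = 891.1 m.
Hardness H = 261.7 HV × 9.807 MPa/HV = 2566 MPa = 2.566e+09 Pa.
Contact area A = 858.0 mm² = 8.580e-04 m².
In SI base units: W = 1218 N, H = 2.566e+09 Pa, K = 2.162e-07.
The Archard volume V = K·W·L/H = 2.162e-07 · 1218 · 891.1 / 2.566e+09 = 9.143e-11 m³.
Average depth h = V/A = 9.143e-11 / 8.580e-04 = 1.066e-07 m.

value=1.066e-07 m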